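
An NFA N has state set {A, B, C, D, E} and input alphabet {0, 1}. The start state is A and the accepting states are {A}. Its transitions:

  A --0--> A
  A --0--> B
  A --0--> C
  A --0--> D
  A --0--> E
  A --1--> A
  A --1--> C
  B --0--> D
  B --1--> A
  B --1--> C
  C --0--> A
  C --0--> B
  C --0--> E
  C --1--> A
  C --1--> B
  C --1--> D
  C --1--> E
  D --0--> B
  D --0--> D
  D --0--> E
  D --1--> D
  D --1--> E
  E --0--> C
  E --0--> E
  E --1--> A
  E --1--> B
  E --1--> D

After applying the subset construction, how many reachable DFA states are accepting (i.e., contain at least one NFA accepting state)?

3

Start state of the DFA: {A}.
{A} --0--> {A, B, C, D, E}  [new]
{A} --1--> {A, C}  [new]
{A, B, C, D, E} --0--> {A, B, C, D, E}  [seen]
{A, B, C, D, E} --1--> {A, B, C, D, E}  [seen]
{A, C} --0--> {A, B, C, D, E}  [seen]
{A, C} --1--> {A, B, C, D, E}  [seen]
Reachable DFA states: {A}, {A, B, C, D, E}, {A, C}.
Accepting DFA states (contain an NFA accepting state): {A}, {A, B, C, D, E}, {A, C}.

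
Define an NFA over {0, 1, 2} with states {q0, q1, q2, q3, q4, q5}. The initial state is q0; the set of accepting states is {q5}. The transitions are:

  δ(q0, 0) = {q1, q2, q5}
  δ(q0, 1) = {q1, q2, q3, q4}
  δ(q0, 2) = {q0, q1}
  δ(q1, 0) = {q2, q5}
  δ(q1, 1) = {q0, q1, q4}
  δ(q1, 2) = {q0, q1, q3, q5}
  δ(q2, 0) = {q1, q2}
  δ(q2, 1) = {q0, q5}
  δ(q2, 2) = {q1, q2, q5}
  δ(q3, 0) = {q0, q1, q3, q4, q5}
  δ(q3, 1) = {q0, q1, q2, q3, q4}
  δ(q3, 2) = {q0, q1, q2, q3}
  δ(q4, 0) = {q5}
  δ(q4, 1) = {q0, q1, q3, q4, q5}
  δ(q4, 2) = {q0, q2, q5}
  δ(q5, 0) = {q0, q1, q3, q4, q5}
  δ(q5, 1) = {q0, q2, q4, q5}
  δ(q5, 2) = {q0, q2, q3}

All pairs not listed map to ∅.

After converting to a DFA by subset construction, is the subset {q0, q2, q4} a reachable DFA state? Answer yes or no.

no

Start state of the DFA: {q0}.
{q0} --0--> {q1, q2, q5}  [new]
{q0} --1--> {q1, q2, q3, q4}  [new]
{q0} --2--> {q0, q1}  [new]
{q1, q2, q5} --0--> {q0, q1, q2, q3, q4, q5}  [new]
{q1, q2, q5} --1--> {q0, q1, q2, q4, q5}  [new]
{q1, q2, q5} --2--> {q0, q1, q2, q3, q5}  [new]
{q1, q2, q3, q4} --0--> {q0, q1, q2, q3, q4, q5}  [seen]
{q1, q2, q3, q4} --1--> {q0, q1, q2, q3, q4, q5}  [seen]
{q1, q2, q3, q4} --2--> {q0, q1, q2, q3, q5}  [seen]
{q0, q1} --0--> {q1, q2, q5}  [seen]
{q0, q1} --1--> {q0, q1, q2, q3, q4}  [new]
{q0, q1} --2--> {q0, q1, q3, q5}  [new]
{q0, q1, q2, q3, q4, q5} --0--> {q0, q1, q2, q3, q4, q5}  [seen]
{q0, q1, q2, q3, q4, q5} --1--> {q0, q1, q2, q3, q4, q5}  [seen]
{q0, q1, q2, q3, q4, q5} --2--> {q0, q1, q2, q3, q5}  [seen]
{q0, q1, q2, q4, q5} --0--> {q0, q1, q2, q3, q4, q5}  [seen]
{q0, q1, q2, q4, q5} --1--> {q0, q1, q2, q3, q4, q5}  [seen]
{q0, q1, q2, q4, q5} --2--> {q0, q1, q2, q3, q5}  [seen]
{q0, q1, q2, q3, q5} --0--> {q0, q1, q2, q3, q4, q5}  [seen]
{q0, q1, q2, q3, q5} --1--> {q0, q1, q2, q3, q4, q5}  [seen]
{q0, q1, q2, q3, q5} --2--> {q0, q1, q2, q3, q5}  [seen]
{q0, q1, q2, q3, q4} --0--> {q0, q1, q2, q3, q4, q5}  [seen]
{q0, q1, q2, q3, q4} --1--> {q0, q1, q2, q3, q4, q5}  [seen]
{q0, q1, q2, q3, q4} --2--> {q0, q1, q2, q3, q5}  [seen]
{q0, q1, q3, q5} --0--> {q0, q1, q2, q3, q4, q5}  [seen]
{q0, q1, q3, q5} --1--> {q0, q1, q2, q3, q4, q5}  [seen]
{q0, q1, q3, q5} --2--> {q0, q1, q2, q3, q5}  [seen]
Reachable DFA states: {q0}, {q1, q2, q5}, {q1, q2, q3, q4}, {q0, q1}, {q0, q1, q2, q3, q4, q5}, {q0, q1, q2, q4, q5}, {q0, q1, q2, q3, q5}, {q0, q1, q2, q3, q4}, {q0, q1, q3, q5}.
{q0, q2, q4} is not among them.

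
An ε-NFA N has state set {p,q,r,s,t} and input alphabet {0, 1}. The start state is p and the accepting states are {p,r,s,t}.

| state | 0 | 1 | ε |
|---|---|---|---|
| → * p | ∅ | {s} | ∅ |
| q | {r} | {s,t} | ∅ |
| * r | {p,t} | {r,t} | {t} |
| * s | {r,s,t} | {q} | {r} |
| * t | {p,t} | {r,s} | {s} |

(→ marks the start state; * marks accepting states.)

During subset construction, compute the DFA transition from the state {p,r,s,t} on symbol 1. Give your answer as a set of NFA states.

{q,r,s,t}

δ(p,1) = {s}; δ(r,1) = {r,t}; δ(s,1) = {q}; δ(t,1) = {r,s}.
Union: {q,r,s,t}.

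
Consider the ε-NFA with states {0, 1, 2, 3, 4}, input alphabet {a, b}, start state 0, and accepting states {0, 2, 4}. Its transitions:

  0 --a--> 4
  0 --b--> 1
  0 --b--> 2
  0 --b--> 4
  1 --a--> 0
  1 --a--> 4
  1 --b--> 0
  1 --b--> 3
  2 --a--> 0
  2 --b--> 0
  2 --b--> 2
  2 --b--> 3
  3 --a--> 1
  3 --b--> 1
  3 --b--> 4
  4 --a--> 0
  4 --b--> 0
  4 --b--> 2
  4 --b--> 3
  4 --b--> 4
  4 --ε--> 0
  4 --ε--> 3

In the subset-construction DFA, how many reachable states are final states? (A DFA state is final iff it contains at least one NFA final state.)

4

Start state of the DFA: {0} (ε-closure of the NFA start).
{0} --a--> {0, 3, 4}  [new]
{0} --b--> {0, 1, 2, 3, 4}  [new]
{0, 3, 4} --a--> {0, 1, 3, 4}  [new]
{0, 3, 4} --b--> {0, 1, 2, 3, 4}  [seen]
{0, 1, 2, 3, 4} --a--> {0, 1, 3, 4}  [seen]
{0, 1, 2, 3, 4} --b--> {0, 1, 2, 3, 4}  [seen]
{0, 1, 3, 4} --a--> {0, 1, 3, 4}  [seen]
{0, 1, 3, 4} --b--> {0, 1, 2, 3, 4}  [seen]
Reachable DFA states: {0}, {0, 3, 4}, {0, 1, 2, 3, 4}, {0, 1, 3, 4}.
Accepting DFA states (contain an NFA accepting state): {0}, {0, 3, 4}, {0, 1, 2, 3, 4}, {0, 1, 3, 4}.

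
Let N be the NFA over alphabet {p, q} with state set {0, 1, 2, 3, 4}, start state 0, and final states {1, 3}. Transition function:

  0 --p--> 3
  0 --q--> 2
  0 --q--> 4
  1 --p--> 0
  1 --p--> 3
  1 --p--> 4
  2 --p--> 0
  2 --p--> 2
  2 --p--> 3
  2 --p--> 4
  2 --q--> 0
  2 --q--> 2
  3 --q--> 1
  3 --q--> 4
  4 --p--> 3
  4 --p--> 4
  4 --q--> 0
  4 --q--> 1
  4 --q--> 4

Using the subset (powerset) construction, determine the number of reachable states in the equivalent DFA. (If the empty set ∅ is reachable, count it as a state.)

Start state of the DFA: {0}.
{0} --p--> {3}  [new]
{0} --q--> {2, 4}  [new]
{3} --p--> ∅  [new]
{3} --q--> {1, 4}  [new]
{2, 4} --p--> {0, 2, 3, 4}  [new]
{2, 4} --q--> {0, 1, 2, 4}  [new]
∅ --p--> ∅  [seen]
∅ --q--> ∅  [seen]
{1, 4} --p--> {0, 3, 4}  [new]
{1, 4} --q--> {0, 1, 4}  [new]
{0, 2, 3, 4} --p--> {0, 2, 3, 4}  [seen]
{0, 2, 3, 4} --q--> {0, 1, 2, 4}  [seen]
{0, 1, 2, 4} --p--> {0, 2, 3, 4}  [seen]
{0, 1, 2, 4} --q--> {0, 1, 2, 4}  [seen]
{0, 3, 4} --p--> {3, 4}  [new]
{0, 3, 4} --q--> {0, 1, 2, 4}  [seen]
{0, 1, 4} --p--> {0, 3, 4}  [seen]
{0, 1, 4} --q--> {0, 1, 2, 4}  [seen]
{3, 4} --p--> {3, 4}  [seen]
{3, 4} --q--> {0, 1, 4}  [seen]
Reachable DFA states: {0}, {3}, {2, 4}, ∅, {1, 4}, {0, 2, 3, 4}, {0, 1, 2, 4}, {0, 3, 4}, {0, 1, 4}, {3, 4}.

10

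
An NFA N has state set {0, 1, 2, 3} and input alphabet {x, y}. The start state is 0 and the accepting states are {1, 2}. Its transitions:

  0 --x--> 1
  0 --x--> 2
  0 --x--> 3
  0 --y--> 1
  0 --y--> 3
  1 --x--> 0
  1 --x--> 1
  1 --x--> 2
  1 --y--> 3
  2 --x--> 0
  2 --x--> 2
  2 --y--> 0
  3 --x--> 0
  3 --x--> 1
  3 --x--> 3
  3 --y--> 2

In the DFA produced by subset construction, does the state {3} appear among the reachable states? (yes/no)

no

Start state of the DFA: {0}.
{0} --x--> {1, 2, 3}  [new]
{0} --y--> {1, 3}  [new]
{1, 2, 3} --x--> {0, 1, 2, 3}  [new]
{1, 2, 3} --y--> {0, 2, 3}  [new]
{1, 3} --x--> {0, 1, 2, 3}  [seen]
{1, 3} --y--> {2, 3}  [new]
{0, 1, 2, 3} --x--> {0, 1, 2, 3}  [seen]
{0, 1, 2, 3} --y--> {0, 1, 2, 3}  [seen]
{0, 2, 3} --x--> {0, 1, 2, 3}  [seen]
{0, 2, 3} --y--> {0, 1, 2, 3}  [seen]
{2, 3} --x--> {0, 1, 2, 3}  [seen]
{2, 3} --y--> {0, 2}  [new]
{0, 2} --x--> {0, 1, 2, 3}  [seen]
{0, 2} --y--> {0, 1, 3}  [new]
{0, 1, 3} --x--> {0, 1, 2, 3}  [seen]
{0, 1, 3} --y--> {1, 2, 3}  [seen]
Reachable DFA states: {0}, {1, 2, 3}, {1, 3}, {0, 1, 2, 3}, {0, 2, 3}, {2, 3}, {0, 2}, {0, 1, 3}.
{3} is not among them.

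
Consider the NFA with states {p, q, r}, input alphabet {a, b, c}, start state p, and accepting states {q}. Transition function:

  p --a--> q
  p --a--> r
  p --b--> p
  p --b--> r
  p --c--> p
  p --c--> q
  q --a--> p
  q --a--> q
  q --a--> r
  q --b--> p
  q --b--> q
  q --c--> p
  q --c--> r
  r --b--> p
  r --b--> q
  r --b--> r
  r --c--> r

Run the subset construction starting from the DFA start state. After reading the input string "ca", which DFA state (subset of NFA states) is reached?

{p, q, r}

Start: {p}.
δ(p,c) = {p, q}.
Union: {p, q}.
After c: {p, q}.
δ(p,a) = {q, r}; δ(q,a) = {p, q, r}.
Union: {p, q, r}.
After a: {p, q, r}.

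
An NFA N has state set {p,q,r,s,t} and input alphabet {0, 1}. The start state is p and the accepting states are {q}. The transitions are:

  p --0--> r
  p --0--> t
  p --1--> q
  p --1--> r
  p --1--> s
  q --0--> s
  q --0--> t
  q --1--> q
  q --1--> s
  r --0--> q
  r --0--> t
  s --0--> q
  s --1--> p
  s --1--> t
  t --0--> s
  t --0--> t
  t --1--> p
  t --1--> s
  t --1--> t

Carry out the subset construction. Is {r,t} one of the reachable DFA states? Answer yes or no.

Start state of the DFA: {p}.
{p} --0--> {r,t}  [new]
{p} --1--> {q,r,s}  [new]
{r,t} --0--> {q,s,t}  [new]
{r,t} --1--> {p,s,t}  [new]
{q,r,s} --0--> {q,s,t}  [seen]
{q,r,s} --1--> {p,q,s,t}  [new]
{q,s,t} --0--> {q,s,t}  [seen]
{q,s,t} --1--> {p,q,s,t}  [seen]
{p,s,t} --0--> {q,r,s,t}  [new]
{p,s,t} --1--> {p,q,r,s,t}  [new]
{p,q,s,t} --0--> {q,r,s,t}  [seen]
{p,q,s,t} --1--> {p,q,r,s,t}  [seen]
{q,r,s,t} --0--> {q,s,t}  [seen]
{q,r,s,t} --1--> {p,q,s,t}  [seen]
{p,q,r,s,t} --0--> {q,r,s,t}  [seen]
{p,q,r,s,t} --1--> {p,q,r,s,t}  [seen]
Reachable DFA states: {p}, {r,t}, {q,r,s}, {q,s,t}, {p,s,t}, {p,q,s,t}, {q,r,s,t}, {p,q,r,s,t}.
{r,t} is among them.

yes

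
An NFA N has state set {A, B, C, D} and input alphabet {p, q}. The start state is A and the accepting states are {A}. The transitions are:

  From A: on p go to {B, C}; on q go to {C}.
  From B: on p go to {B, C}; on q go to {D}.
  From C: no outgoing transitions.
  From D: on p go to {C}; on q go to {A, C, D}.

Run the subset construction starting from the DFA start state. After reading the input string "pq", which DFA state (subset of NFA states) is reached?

Start: {A}.
δ(A,p) = {B, C}.
Union: {B, C}.
After p: {B, C}.
δ(B,q) = {D}; δ(C,q) = ∅.
Union: {D}.
After q: {D}.

{D}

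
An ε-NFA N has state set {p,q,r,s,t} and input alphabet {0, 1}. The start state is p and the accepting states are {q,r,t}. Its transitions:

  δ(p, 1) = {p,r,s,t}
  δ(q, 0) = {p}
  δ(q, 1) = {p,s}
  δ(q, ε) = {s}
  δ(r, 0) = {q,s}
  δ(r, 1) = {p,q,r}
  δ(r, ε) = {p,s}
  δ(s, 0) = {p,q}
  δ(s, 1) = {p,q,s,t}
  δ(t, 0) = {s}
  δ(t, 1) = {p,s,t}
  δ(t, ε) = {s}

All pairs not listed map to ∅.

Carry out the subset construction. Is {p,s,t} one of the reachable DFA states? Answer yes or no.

no

Start state of the DFA: {p} (ε-closure of the NFA start).
{p} --0--> ∅  [new]
{p} --1--> {p,r,s,t}  [new]
∅ --0--> ∅  [seen]
∅ --1--> ∅  [seen]
{p,r,s,t} --0--> {p,q,s}  [new]
{p,r,s,t} --1--> {p,q,r,s,t}  [new]
{p,q,s} --0--> {p,q,s}  [seen]
{p,q,s} --1--> {p,q,r,s,t}  [seen]
{p,q,r,s,t} --0--> {p,q,s}  [seen]
{p,q,r,s,t} --1--> {p,q,r,s,t}  [seen]
Reachable DFA states: {p}, ∅, {p,r,s,t}, {p,q,s}, {p,q,r,s,t}.
{p,s,t} is not among them.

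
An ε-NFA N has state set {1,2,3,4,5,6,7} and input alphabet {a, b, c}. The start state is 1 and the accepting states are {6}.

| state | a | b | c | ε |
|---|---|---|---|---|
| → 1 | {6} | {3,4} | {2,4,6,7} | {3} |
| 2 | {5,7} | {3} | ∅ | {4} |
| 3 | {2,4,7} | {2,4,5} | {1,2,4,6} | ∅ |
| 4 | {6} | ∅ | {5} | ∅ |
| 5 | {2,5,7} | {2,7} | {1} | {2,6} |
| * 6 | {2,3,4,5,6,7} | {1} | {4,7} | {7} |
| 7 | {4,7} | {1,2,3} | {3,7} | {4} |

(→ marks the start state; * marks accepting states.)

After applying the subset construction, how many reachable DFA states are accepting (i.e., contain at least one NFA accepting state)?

5

Start state of the DFA: {1,3} (ε-closure of the NFA start).
{1,3} --a--> {2,4,6,7}  [new]
{1,3} --b--> {2,3,4,5,6,7}  [new]
{1,3} --c--> {1,2,3,4,6,7}  [new]
{2,4,6,7} --a--> {2,3,4,5,6,7}  [seen]
{2,4,6,7} --b--> {1,2,3,4}  [new]
{2,4,6,7} --c--> {2,3,4,5,6,7}  [seen]
{2,3,4,5,6,7} --a--> {2,3,4,5,6,7}  [seen]
{2,3,4,5,6,7} --b--> {1,2,3,4,5,6,7}  [new]
{2,3,4,5,6,7} --c--> {1,2,3,4,5,6,7}  [seen]
{1,2,3,4,6,7} --a--> {2,3,4,5,6,7}  [seen]
{1,2,3,4,6,7} --b--> {1,2,3,4,5,6,7}  [seen]
{1,2,3,4,6,7} --c--> {1,2,3,4,5,6,7}  [seen]
{1,2,3,4} --a--> {2,4,5,6,7}  [new]
{1,2,3,4} --b--> {2,3,4,5,6,7}  [seen]
{1,2,3,4} --c--> {1,2,3,4,5,6,7}  [seen]
{1,2,3,4,5,6,7} --a--> {2,3,4,5,6,7}  [seen]
{1,2,3,4,5,6,7} --b--> {1,2,3,4,5,6,7}  [seen]
{1,2,3,4,5,6,7} --c--> {1,2,3,4,5,6,7}  [seen]
{2,4,5,6,7} --a--> {2,3,4,5,6,7}  [seen]
{2,4,5,6,7} --b--> {1,2,3,4,7}  [new]
{2,4,5,6,7} --c--> {1,2,3,4,5,6,7}  [seen]
{1,2,3,4,7} --a--> {2,4,5,6,7}  [seen]
{1,2,3,4,7} --b--> {1,2,3,4,5,6,7}  [seen]
{1,2,3,4,7} --c--> {1,2,3,4,5,6,7}  [seen]
Reachable DFA states: {1,3}, {2,4,6,7}, {2,3,4,5,6,7}, {1,2,3,4,6,7}, {1,2,3,4}, {1,2,3,4,5,6,7}, {2,4,5,6,7}, {1,2,3,4,7}.
Accepting DFA states (contain an NFA accepting state): {2,4,6,7}, {2,3,4,5,6,7}, {1,2,3,4,6,7}, {1,2,3,4,5,6,7}, {2,4,5,6,7}.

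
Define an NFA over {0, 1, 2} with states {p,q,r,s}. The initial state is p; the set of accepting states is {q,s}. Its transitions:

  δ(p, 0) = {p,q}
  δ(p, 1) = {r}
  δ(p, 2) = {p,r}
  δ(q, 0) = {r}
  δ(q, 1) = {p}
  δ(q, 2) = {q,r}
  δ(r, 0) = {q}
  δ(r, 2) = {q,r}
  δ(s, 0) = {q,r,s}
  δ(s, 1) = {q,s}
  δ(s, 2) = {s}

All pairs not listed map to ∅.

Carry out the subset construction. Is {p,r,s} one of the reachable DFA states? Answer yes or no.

no

Start state of the DFA: {p}.
{p} --0--> {p,q}  [new]
{p} --1--> {r}  [new]
{p} --2--> {p,r}  [new]
{p,q} --0--> {p,q,r}  [new]
{p,q} --1--> {p,r}  [seen]
{p,q} --2--> {p,q,r}  [seen]
{r} --0--> {q}  [new]
{r} --1--> ∅  [new]
{r} --2--> {q,r}  [new]
{p,r} --0--> {p,q}  [seen]
{p,r} --1--> {r}  [seen]
{p,r} --2--> {p,q,r}  [seen]
{p,q,r} --0--> {p,q,r}  [seen]
{p,q,r} --1--> {p,r}  [seen]
{p,q,r} --2--> {p,q,r}  [seen]
{q} --0--> {r}  [seen]
{q} --1--> {p}  [seen]
{q} --2--> {q,r}  [seen]
∅ --0--> ∅  [seen]
∅ --1--> ∅  [seen]
∅ --2--> ∅  [seen]
{q,r} --0--> {q,r}  [seen]
{q,r} --1--> {p}  [seen]
{q,r} --2--> {q,r}  [seen]
Reachable DFA states: {p}, {p,q}, {r}, {p,r}, {p,q,r}, {q}, ∅, {q,r}.
{p,r,s} is not among them.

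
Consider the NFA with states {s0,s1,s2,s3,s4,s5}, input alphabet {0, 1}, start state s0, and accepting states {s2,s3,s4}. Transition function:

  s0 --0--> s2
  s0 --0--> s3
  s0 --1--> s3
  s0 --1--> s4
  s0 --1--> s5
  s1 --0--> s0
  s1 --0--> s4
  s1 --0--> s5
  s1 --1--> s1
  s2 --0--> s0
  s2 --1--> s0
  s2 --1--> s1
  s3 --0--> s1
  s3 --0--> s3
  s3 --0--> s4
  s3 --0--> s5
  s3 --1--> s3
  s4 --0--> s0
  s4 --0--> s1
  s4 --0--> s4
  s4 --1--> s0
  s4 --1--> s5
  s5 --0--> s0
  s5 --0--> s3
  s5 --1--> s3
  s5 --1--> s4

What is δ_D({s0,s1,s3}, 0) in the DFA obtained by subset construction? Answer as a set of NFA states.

{s0,s1,s2,s3,s4,s5}

δ(s0,0) = {s2,s3}; δ(s1,0) = {s0,s4,s5}; δ(s3,0) = {s1,s3,s4,s5}.
Union: {s0,s1,s2,s3,s4,s5}.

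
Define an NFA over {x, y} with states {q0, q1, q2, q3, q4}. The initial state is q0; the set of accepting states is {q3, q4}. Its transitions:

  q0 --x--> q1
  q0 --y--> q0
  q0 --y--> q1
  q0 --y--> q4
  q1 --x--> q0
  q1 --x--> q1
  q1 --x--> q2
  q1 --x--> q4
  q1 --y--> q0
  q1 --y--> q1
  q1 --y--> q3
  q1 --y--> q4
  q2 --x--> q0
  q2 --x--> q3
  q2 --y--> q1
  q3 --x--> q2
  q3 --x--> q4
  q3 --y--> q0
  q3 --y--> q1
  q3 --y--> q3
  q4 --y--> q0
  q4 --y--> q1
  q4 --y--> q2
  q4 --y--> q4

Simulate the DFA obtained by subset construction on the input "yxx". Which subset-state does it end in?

Start: {q0}.
δ(q0,y) = {q0, q1, q4}.
Union: {q0, q1, q4}.
After y: {q0, q1, q4}.
δ(q0,x) = {q1}; δ(q1,x) = {q0, q1, q2, q4}; δ(q4,x) = ∅.
Union: {q0, q1, q2, q4}.
After x: {q0, q1, q2, q4}.
δ(q0,x) = {q1}; δ(q1,x) = {q0, q1, q2, q4}; δ(q2,x) = {q0, q3}; δ(q4,x) = ∅.
Union: {q0, q1, q2, q3, q4}.
After x: {q0, q1, q2, q3, q4}.

{q0, q1, q2, q3, q4}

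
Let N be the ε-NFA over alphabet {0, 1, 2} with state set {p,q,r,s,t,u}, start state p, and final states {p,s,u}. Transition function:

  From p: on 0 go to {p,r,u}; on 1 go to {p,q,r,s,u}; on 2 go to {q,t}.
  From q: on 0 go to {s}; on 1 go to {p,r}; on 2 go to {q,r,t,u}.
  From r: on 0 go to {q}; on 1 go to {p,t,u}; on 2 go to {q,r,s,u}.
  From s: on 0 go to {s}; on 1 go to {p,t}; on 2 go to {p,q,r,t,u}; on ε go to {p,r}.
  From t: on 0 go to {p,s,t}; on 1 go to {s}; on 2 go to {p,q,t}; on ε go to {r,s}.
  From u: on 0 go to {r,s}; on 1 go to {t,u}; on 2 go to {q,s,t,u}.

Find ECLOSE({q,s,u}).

Begin with {q,s,u}.
s →ε {p,r}; add p, r.
ε-closure = {p,q,r,s,u}.

{p,q,r,s,u}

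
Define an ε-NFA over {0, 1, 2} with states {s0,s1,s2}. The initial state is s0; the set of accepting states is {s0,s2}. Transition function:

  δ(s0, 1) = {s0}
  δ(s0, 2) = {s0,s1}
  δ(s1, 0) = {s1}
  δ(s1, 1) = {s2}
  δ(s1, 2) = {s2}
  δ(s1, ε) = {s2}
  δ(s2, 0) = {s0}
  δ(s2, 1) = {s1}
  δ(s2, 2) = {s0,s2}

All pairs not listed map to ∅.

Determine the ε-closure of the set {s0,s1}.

{s0,s1,s2}

Begin with {s0,s1}.
s1 →ε {s2}; add s2.
ε-closure = {s0,s1,s2}.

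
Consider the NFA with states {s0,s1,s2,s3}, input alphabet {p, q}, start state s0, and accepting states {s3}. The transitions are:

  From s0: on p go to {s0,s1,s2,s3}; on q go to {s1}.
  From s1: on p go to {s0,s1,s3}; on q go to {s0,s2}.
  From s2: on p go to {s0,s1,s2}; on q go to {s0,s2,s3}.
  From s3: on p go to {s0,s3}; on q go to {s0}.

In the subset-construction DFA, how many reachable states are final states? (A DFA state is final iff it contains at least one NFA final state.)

Start state of the DFA: {s0}.
{s0} --p--> {s0,s1,s2,s3}  [new]
{s0} --q--> {s1}  [new]
{s0,s1,s2,s3} --p--> {s0,s1,s2,s3}  [seen]
{s0,s1,s2,s3} --q--> {s0,s1,s2,s3}  [seen]
{s1} --p--> {s0,s1,s3}  [new]
{s1} --q--> {s0,s2}  [new]
{s0,s1,s3} --p--> {s0,s1,s2,s3}  [seen]
{s0,s1,s3} --q--> {s0,s1,s2}  [new]
{s0,s2} --p--> {s0,s1,s2,s3}  [seen]
{s0,s2} --q--> {s0,s1,s2,s3}  [seen]
{s0,s1,s2} --p--> {s0,s1,s2,s3}  [seen]
{s0,s1,s2} --q--> {s0,s1,s2,s3}  [seen]
Reachable DFA states: {s0}, {s0,s1,s2,s3}, {s1}, {s0,s1,s3}, {s0,s2}, {s0,s1,s2}.
Accepting DFA states (contain an NFA accepting state): {s0,s1,s2,s3}, {s0,s1,s3}.

2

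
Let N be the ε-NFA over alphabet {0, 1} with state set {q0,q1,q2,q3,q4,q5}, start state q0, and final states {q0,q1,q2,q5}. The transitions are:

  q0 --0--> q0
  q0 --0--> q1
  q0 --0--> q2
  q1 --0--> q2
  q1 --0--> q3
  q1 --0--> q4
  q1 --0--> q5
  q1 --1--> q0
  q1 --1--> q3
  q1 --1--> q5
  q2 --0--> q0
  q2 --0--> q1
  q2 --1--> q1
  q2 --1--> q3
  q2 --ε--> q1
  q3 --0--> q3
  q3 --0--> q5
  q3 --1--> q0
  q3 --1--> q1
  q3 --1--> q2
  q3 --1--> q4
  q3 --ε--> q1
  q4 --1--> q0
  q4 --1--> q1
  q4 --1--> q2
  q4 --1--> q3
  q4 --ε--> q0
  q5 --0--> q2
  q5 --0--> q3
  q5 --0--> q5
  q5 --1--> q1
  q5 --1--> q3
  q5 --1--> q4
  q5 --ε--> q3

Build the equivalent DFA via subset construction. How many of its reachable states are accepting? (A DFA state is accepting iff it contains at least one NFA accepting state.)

Start state of the DFA: {q0} (ε-closure of the NFA start).
{q0} --0--> {q0,q1,q2}  [new]
{q0} --1--> ∅  [new]
{q0,q1,q2} --0--> {q0,q1,q2,q3,q4,q5}  [new]
{q0,q1,q2} --1--> {q0,q1,q3,q5}  [new]
∅ --0--> ∅  [seen]
∅ --1--> ∅  [seen]
{q0,q1,q2,q3,q4,q5} --0--> {q0,q1,q2,q3,q4,q5}  [seen]
{q0,q1,q2,q3,q4,q5} --1--> {q0,q1,q2,q3,q4,q5}  [seen]
{q0,q1,q3,q5} --0--> {q0,q1,q2,q3,q4,q5}  [seen]
{q0,q1,q3,q5} --1--> {q0,q1,q2,q3,q4,q5}  [seen]
Reachable DFA states: {q0}, {q0,q1,q2}, ∅, {q0,q1,q2,q3,q4,q5}, {q0,q1,q3,q5}.
Accepting DFA states (contain an NFA accepting state): {q0}, {q0,q1,q2}, {q0,q1,q2,q3,q4,q5}, {q0,q1,q3,q5}.

4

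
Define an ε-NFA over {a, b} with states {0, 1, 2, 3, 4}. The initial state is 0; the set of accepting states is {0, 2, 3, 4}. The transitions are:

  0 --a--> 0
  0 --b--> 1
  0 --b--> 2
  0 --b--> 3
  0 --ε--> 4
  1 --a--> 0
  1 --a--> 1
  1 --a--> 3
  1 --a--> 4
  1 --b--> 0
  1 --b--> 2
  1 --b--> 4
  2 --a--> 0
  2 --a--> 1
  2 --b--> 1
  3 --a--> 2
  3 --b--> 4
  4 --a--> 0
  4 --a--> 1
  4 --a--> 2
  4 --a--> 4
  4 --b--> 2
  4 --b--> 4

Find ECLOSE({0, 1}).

Begin with {0, 1}.
0 →ε {4}; add 4.
ε-closure = {0, 1, 4}.

{0, 1, 4}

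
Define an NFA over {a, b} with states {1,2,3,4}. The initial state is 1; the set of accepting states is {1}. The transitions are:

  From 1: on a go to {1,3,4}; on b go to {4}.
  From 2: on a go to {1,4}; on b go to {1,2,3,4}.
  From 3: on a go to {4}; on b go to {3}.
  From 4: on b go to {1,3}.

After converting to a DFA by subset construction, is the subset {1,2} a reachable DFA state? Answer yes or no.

no

Start state of the DFA: {1}.
{1} --a--> {1,3,4}  [new]
{1} --b--> {4}  [new]
{1,3,4} --a--> {1,3,4}  [seen]
{1,3,4} --b--> {1,3,4}  [seen]
{4} --a--> ∅  [new]
{4} --b--> {1,3}  [new]
∅ --a--> ∅  [seen]
∅ --b--> ∅  [seen]
{1,3} --a--> {1,3,4}  [seen]
{1,3} --b--> {3,4}  [new]
{3,4} --a--> {4}  [seen]
{3,4} --b--> {1,3}  [seen]
Reachable DFA states: {1}, {1,3,4}, {4}, ∅, {1,3}, {3,4}.
{1,2} is not among them.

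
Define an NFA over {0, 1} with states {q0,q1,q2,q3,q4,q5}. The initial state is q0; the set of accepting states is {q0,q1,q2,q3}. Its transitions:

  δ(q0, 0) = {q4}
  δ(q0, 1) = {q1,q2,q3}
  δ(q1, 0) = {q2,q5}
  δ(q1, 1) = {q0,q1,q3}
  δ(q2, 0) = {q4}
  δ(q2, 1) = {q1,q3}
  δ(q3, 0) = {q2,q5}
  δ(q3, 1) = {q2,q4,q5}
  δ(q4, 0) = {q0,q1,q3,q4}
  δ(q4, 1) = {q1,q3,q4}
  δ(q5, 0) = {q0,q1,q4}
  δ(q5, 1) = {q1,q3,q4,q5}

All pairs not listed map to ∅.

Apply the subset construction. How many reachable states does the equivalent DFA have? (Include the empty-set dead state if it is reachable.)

8

Start state of the DFA: {q0}.
{q0} --0--> {q4}  [new]
{q0} --1--> {q1,q2,q3}  [new]
{q4} --0--> {q0,q1,q3,q4}  [new]
{q4} --1--> {q1,q3,q4}  [new]
{q1,q2,q3} --0--> {q2,q4,q5}  [new]
{q1,q2,q3} --1--> {q0,q1,q2,q3,q4,q5}  [new]
{q0,q1,q3,q4} --0--> {q0,q1,q2,q3,q4,q5}  [seen]
{q0,q1,q3,q4} --1--> {q0,q1,q2,q3,q4,q5}  [seen]
{q1,q3,q4} --0--> {q0,q1,q2,q3,q4,q5}  [seen]
{q1,q3,q4} --1--> {q0,q1,q2,q3,q4,q5}  [seen]
{q2,q4,q5} --0--> {q0,q1,q3,q4}  [seen]
{q2,q4,q5} --1--> {q1,q3,q4,q5}  [new]
{q0,q1,q2,q3,q4,q5} --0--> {q0,q1,q2,q3,q4,q5}  [seen]
{q0,q1,q2,q3,q4,q5} --1--> {q0,q1,q2,q3,q4,q5}  [seen]
{q1,q3,q4,q5} --0--> {q0,q1,q2,q3,q4,q5}  [seen]
{q1,q3,q4,q5} --1--> {q0,q1,q2,q3,q4,q5}  [seen]
Reachable DFA states: {q0}, {q4}, {q1,q2,q3}, {q0,q1,q3,q4}, {q1,q3,q4}, {q2,q4,q5}, {q0,q1,q2,q3,q4,q5}, {q1,q3,q4,q5}.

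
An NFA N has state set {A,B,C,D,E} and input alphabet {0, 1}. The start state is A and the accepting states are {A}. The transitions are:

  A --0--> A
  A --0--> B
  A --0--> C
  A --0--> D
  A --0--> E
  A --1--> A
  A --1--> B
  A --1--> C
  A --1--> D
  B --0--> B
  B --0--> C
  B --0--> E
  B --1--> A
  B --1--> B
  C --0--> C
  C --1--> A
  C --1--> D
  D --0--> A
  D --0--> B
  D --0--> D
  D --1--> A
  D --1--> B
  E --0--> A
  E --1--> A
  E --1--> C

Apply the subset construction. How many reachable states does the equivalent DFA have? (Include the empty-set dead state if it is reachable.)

3

Start state of the DFA: {A}.
{A} --0--> {A,B,C,D,E}  [new]
{A} --1--> {A,B,C,D}  [new]
{A,B,C,D,E} --0--> {A,B,C,D,E}  [seen]
{A,B,C,D,E} --1--> {A,B,C,D}  [seen]
{A,B,C,D} --0--> {A,B,C,D,E}  [seen]
{A,B,C,D} --1--> {A,B,C,D}  [seen]
Reachable DFA states: {A}, {A,B,C,D,E}, {A,B,C,D}.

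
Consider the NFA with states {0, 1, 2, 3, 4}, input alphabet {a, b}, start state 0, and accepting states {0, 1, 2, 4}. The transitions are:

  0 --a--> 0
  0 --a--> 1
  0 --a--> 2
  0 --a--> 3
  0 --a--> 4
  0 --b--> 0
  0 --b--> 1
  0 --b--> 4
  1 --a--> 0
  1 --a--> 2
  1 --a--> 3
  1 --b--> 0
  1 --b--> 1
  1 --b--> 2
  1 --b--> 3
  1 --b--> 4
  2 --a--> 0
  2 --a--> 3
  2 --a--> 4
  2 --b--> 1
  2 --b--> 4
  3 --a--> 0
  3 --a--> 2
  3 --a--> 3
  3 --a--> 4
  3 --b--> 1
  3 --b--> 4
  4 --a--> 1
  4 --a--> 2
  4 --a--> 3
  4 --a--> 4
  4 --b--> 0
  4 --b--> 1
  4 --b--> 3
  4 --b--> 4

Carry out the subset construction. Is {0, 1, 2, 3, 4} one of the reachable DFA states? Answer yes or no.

Start state of the DFA: {0}.
{0} --a--> {0, 1, 2, 3, 4}  [new]
{0} --b--> {0, 1, 4}  [new]
{0, 1, 2, 3, 4} --a--> {0, 1, 2, 3, 4}  [seen]
{0, 1, 2, 3, 4} --b--> {0, 1, 2, 3, 4}  [seen]
{0, 1, 4} --a--> {0, 1, 2, 3, 4}  [seen]
{0, 1, 4} --b--> {0, 1, 2, 3, 4}  [seen]
Reachable DFA states: {0}, {0, 1, 2, 3, 4}, {0, 1, 4}.
{0, 1, 2, 3, 4} is among them.

yes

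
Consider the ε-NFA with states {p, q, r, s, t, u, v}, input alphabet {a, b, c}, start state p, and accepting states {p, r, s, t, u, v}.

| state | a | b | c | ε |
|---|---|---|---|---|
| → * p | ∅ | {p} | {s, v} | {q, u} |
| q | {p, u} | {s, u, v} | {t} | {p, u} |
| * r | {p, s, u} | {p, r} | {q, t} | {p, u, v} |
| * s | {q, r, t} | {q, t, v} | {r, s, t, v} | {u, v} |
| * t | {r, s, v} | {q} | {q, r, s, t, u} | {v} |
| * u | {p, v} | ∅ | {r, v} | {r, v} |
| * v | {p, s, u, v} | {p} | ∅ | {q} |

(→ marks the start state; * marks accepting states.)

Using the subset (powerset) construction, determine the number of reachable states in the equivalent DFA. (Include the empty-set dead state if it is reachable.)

3

Start state of the DFA: {p, q, r, u, v} (ε-closure of the NFA start).
{p, q, r, u, v} --a--> {p, q, r, s, u, v}  [new]
{p, q, r, u, v} --b--> {p, q, r, s, u, v}  [seen]
{p, q, r, u, v} --c--> {p, q, r, s, t, u, v}  [new]
{p, q, r, s, u, v} --a--> {p, q, r, s, t, u, v}  [seen]
{p, q, r, s, u, v} --b--> {p, q, r, s, t, u, v}  [seen]
{p, q, r, s, u, v} --c--> {p, q, r, s, t, u, v}  [seen]
{p, q, r, s, t, u, v} --a--> {p, q, r, s, t, u, v}  [seen]
{p, q, r, s, t, u, v} --b--> {p, q, r, s, t, u, v}  [seen]
{p, q, r, s, t, u, v} --c--> {p, q, r, s, t, u, v}  [seen]
Reachable DFA states: {p, q, r, u, v}, {p, q, r, s, u, v}, {p, q, r, s, t, u, v}.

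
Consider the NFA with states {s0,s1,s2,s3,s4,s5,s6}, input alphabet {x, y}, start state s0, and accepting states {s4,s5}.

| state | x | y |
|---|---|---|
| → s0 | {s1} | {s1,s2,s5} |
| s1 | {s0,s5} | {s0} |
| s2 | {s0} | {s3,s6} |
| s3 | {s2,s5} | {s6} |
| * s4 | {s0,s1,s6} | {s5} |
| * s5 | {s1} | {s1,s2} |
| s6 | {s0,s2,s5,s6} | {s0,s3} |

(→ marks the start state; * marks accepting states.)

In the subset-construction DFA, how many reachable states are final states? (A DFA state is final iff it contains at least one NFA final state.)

Start state of the DFA: {s0}.
{s0} --x--> {s1}  [new]
{s0} --y--> {s1,s2,s5}  [new]
{s1} --x--> {s0,s5}  [new]
{s1} --y--> {s0}  [seen]
{s1,s2,s5} --x--> {s0,s1,s5}  [new]
{s1,s2,s5} --y--> {s0,s1,s2,s3,s6}  [new]
{s0,s5} --x--> {s1}  [seen]
{s0,s5} --y--> {s1,s2,s5}  [seen]
{s0,s1,s5} --x--> {s0,s1,s5}  [seen]
{s0,s1,s5} --y--> {s0,s1,s2,s5}  [new]
{s0,s1,s2,s3,s6} --x--> {s0,s1,s2,s5,s6}  [new]
{s0,s1,s2,s3,s6} --y--> {s0,s1,s2,s3,s5,s6}  [new]
{s0,s1,s2,s5} --x--> {s0,s1,s5}  [seen]
{s0,s1,s2,s5} --y--> {s0,s1,s2,s3,s5,s6}  [seen]
{s0,s1,s2,s5,s6} --x--> {s0,s1,s2,s5,s6}  [seen]
{s0,s1,s2,s5,s6} --y--> {s0,s1,s2,s3,s5,s6}  [seen]
{s0,s1,s2,s3,s5,s6} --x--> {s0,s1,s2,s5,s6}  [seen]
{s0,s1,s2,s3,s5,s6} --y--> {s0,s1,s2,s3,s5,s6}  [seen]
Reachable DFA states: {s0}, {s1}, {s1,s2,s5}, {s0,s5}, {s0,s1,s5}, {s0,s1,s2,s3,s6}, {s0,s1,s2,s5}, {s0,s1,s2,s5,s6}, {s0,s1,s2,s3,s5,s6}.
Accepting DFA states (contain an NFA accepting state): {s1,s2,s5}, {s0,s5}, {s0,s1,s5}, {s0,s1,s2,s5}, {s0,s1,s2,s5,s6}, {s0,s1,s2,s3,s5,s6}.

6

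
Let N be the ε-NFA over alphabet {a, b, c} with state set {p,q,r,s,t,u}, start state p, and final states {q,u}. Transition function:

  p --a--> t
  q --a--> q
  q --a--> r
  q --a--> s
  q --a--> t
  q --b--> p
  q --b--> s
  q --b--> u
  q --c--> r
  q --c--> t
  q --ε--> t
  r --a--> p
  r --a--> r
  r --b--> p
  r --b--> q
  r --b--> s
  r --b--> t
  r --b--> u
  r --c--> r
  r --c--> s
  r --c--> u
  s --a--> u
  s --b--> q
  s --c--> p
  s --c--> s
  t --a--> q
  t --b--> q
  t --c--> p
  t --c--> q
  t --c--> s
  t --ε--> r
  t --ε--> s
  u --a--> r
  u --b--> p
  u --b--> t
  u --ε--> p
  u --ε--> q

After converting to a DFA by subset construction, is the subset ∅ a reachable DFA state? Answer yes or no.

yes

Start state of the DFA: {p} (ε-closure of the NFA start).
{p} --a--> {r,s,t}  [new]
{p} --b--> ∅  [new]
{p} --c--> ∅  [seen]
{r,s,t} --a--> {p,q,r,s,t,u}  [new]
{r,s,t} --b--> {p,q,r,s,t,u}  [seen]
{r,s,t} --c--> {p,q,r,s,t,u}  [seen]
∅ --a--> ∅  [seen]
∅ --b--> ∅  [seen]
∅ --c--> ∅  [seen]
{p,q,r,s,t,u} --a--> {p,q,r,s,t,u}  [seen]
{p,q,r,s,t,u} --b--> {p,q,r,s,t,u}  [seen]
{p,q,r,s,t,u} --c--> {p,q,r,s,t,u}  [seen]
Reachable DFA states: {p}, {r,s,t}, ∅, {p,q,r,s,t,u}.
∅ is among them.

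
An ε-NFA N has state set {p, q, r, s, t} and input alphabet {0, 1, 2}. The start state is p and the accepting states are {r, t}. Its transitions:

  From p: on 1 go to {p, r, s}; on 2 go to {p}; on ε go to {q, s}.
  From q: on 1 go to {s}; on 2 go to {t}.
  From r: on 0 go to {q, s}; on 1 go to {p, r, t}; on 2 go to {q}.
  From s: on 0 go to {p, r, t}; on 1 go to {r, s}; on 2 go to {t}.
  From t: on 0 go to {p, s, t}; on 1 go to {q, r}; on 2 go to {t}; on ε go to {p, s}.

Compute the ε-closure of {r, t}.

Begin with {r, t}.
t →ε {p, s}; add p, s.
p →ε {q, s}; add q.
ε-closure = {p, q, r, s, t}.

{p, q, r, s, t}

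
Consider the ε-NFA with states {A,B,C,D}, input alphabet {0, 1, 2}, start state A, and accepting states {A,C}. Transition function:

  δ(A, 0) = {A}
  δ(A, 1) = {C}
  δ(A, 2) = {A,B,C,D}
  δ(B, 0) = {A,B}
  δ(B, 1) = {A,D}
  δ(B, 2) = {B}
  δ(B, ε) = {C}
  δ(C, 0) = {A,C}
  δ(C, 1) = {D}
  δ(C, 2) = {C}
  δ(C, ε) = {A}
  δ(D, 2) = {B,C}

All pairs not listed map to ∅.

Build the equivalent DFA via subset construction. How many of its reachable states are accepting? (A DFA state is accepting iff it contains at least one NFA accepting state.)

5

Start state of the DFA: {A} (ε-closure of the NFA start).
{A} --0--> {A}  [seen]
{A} --1--> {A,C}  [new]
{A} --2--> {A,B,C,D}  [new]
{A,C} --0--> {A,C}  [seen]
{A,C} --1--> {A,C,D}  [new]
{A,C} --2--> {A,B,C,D}  [seen]
{A,B,C,D} --0--> {A,B,C}  [new]
{A,B,C,D} --1--> {A,C,D}  [seen]
{A,B,C,D} --2--> {A,B,C,D}  [seen]
{A,C,D} --0--> {A,C}  [seen]
{A,C,D} --1--> {A,C,D}  [seen]
{A,C,D} --2--> {A,B,C,D}  [seen]
{A,B,C} --0--> {A,B,C}  [seen]
{A,B,C} --1--> {A,C,D}  [seen]
{A,B,C} --2--> {A,B,C,D}  [seen]
Reachable DFA states: {A}, {A,C}, {A,B,C,D}, {A,C,D}, {A,B,C}.
Accepting DFA states (contain an NFA accepting state): {A}, {A,C}, {A,B,C,D}, {A,C,D}, {A,B,C}.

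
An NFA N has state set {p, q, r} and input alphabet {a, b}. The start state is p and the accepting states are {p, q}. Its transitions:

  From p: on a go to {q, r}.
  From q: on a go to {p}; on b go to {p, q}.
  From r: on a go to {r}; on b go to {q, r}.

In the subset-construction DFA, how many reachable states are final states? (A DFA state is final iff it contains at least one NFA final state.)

Start state of the DFA: {p}.
{p} --a--> {q, r}  [new]
{p} --b--> ∅  [new]
{q, r} --a--> {p, r}  [new]
{q, r} --b--> {p, q, r}  [new]
∅ --a--> ∅  [seen]
∅ --b--> ∅  [seen]
{p, r} --a--> {q, r}  [seen]
{p, r} --b--> {q, r}  [seen]
{p, q, r} --a--> {p, q, r}  [seen]
{p, q, r} --b--> {p, q, r}  [seen]
Reachable DFA states: {p}, {q, r}, ∅, {p, r}, {p, q, r}.
Accepting DFA states (contain an NFA accepting state): {p}, {q, r}, {p, r}, {p, q, r}.

4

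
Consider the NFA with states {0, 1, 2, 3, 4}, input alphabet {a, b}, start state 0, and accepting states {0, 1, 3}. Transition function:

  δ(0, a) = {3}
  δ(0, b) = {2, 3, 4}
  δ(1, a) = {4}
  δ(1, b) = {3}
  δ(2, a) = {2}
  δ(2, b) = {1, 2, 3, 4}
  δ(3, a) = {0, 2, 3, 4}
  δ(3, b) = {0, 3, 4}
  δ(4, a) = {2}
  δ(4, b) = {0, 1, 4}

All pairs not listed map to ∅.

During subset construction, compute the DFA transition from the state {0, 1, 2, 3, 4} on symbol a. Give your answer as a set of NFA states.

{0, 2, 3, 4}

δ(0,a) = {3}; δ(1,a) = {4}; δ(2,a) = {2}; δ(3,a) = {0, 2, 3, 4}; δ(4,a) = {2}.
Union: {0, 2, 3, 4}.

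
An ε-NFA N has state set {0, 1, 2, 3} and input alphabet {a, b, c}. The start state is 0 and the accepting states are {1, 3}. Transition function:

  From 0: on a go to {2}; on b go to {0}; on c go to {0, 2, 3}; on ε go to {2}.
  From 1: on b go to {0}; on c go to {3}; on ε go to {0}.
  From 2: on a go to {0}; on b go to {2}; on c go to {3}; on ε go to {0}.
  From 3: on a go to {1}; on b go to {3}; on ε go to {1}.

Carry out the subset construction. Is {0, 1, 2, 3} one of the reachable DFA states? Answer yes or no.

Start state of the DFA: {0, 2} (ε-closure of the NFA start).
{0, 2} --a--> {0, 2}  [seen]
{0, 2} --b--> {0, 2}  [seen]
{0, 2} --c--> {0, 1, 2, 3}  [new]
{0, 1, 2, 3} --a--> {0, 1, 2}  [new]
{0, 1, 2, 3} --b--> {0, 1, 2, 3}  [seen]
{0, 1, 2, 3} --c--> {0, 1, 2, 3}  [seen]
{0, 1, 2} --a--> {0, 2}  [seen]
{0, 1, 2} --b--> {0, 2}  [seen]
{0, 1, 2} --c--> {0, 1, 2, 3}  [seen]
Reachable DFA states: {0, 2}, {0, 1, 2, 3}, {0, 1, 2}.
{0, 1, 2, 3} is among them.

yes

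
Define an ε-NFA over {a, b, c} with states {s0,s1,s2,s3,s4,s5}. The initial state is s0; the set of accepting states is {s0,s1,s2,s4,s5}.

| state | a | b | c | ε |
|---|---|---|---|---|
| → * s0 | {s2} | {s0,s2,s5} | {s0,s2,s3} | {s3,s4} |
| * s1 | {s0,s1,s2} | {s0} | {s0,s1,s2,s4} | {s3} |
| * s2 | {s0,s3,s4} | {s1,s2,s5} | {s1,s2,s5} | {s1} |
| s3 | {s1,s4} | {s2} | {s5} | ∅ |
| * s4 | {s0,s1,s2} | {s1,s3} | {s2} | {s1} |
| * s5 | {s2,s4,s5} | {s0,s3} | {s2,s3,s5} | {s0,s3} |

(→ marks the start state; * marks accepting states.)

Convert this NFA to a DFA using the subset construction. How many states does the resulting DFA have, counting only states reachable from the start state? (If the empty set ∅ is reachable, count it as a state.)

3

Start state of the DFA: {s0,s1,s3,s4} (ε-closure of the NFA start).
{s0,s1,s3,s4} --a--> {s0,s1,s2,s3,s4}  [new]
{s0,s1,s3,s4} --b--> {s0,s1,s2,s3,s4,s5}  [new]
{s0,s1,s3,s4} --c--> {s0,s1,s2,s3,s4,s5}  [seen]
{s0,s1,s2,s3,s4} --a--> {s0,s1,s2,s3,s4}  [seen]
{s0,s1,s2,s3,s4} --b--> {s0,s1,s2,s3,s4,s5}  [seen]
{s0,s1,s2,s3,s4} --c--> {s0,s1,s2,s3,s4,s5}  [seen]
{s0,s1,s2,s3,s4,s5} --a--> {s0,s1,s2,s3,s4,s5}  [seen]
{s0,s1,s2,s3,s4,s5} --b--> {s0,s1,s2,s3,s4,s5}  [seen]
{s0,s1,s2,s3,s4,s5} --c--> {s0,s1,s2,s3,s4,s5}  [seen]
Reachable DFA states: {s0,s1,s3,s4}, {s0,s1,s2,s3,s4}, {s0,s1,s2,s3,s4,s5}.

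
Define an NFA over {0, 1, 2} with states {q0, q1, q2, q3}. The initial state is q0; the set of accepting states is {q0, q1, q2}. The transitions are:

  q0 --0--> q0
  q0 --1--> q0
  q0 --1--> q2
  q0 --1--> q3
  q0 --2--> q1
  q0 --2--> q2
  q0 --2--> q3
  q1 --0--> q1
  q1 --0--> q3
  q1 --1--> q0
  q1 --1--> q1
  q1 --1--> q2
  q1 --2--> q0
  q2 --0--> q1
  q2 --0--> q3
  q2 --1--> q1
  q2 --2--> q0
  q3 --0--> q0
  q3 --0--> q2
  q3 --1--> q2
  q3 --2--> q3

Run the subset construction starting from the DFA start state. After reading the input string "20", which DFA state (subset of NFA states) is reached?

Start: {q0}.
δ(q0,2) = {q1, q2, q3}.
Union: {q1, q2, q3}.
After 2: {q1, q2, q3}.
δ(q1,0) = {q1, q3}; δ(q2,0) = {q1, q3}; δ(q3,0) = {q0, q2}.
Union: {q0, q1, q2, q3}.
After 0: {q0, q1, q2, q3}.

{q0, q1, q2, q3}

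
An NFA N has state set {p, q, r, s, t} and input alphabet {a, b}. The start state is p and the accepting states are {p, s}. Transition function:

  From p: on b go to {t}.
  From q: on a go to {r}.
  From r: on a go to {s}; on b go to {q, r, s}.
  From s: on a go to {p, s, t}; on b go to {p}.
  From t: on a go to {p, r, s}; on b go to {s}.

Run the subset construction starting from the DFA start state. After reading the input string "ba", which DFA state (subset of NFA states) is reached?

Start: {p}.
δ(p,b) = {t}.
Union: {t}.
After b: {t}.
δ(t,a) = {p, r, s}.
Union: {p, r, s}.
After a: {p, r, s}.

{p, r, s}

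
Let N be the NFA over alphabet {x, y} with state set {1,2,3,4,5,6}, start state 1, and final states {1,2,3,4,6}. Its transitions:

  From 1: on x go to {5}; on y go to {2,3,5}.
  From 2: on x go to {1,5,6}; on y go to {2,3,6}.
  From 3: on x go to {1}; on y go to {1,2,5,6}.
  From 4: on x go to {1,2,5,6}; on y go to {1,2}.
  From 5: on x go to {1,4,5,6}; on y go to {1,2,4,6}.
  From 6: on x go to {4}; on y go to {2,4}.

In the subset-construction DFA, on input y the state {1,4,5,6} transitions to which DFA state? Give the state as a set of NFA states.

δ(1,y) = {2,3,5}; δ(4,y) = {1,2}; δ(5,y) = {1,2,4,6}; δ(6,y) = {2,4}.
Union: {1,2,3,4,5,6}.

{1,2,3,4,5,6}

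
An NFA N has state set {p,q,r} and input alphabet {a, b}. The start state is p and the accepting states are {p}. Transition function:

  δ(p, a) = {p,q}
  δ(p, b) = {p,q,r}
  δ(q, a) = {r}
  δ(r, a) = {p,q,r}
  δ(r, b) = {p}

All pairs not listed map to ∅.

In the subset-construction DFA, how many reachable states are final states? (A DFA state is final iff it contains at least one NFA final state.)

3

Start state of the DFA: {p}.
{p} --a--> {p,q}  [new]
{p} --b--> {p,q,r}  [new]
{p,q} --a--> {p,q,r}  [seen]
{p,q} --b--> {p,q,r}  [seen]
{p,q,r} --a--> {p,q,r}  [seen]
{p,q,r} --b--> {p,q,r}  [seen]
Reachable DFA states: {p}, {p,q}, {p,q,r}.
Accepting DFA states (contain an NFA accepting state): {p}, {p,q}, {p,q,r}.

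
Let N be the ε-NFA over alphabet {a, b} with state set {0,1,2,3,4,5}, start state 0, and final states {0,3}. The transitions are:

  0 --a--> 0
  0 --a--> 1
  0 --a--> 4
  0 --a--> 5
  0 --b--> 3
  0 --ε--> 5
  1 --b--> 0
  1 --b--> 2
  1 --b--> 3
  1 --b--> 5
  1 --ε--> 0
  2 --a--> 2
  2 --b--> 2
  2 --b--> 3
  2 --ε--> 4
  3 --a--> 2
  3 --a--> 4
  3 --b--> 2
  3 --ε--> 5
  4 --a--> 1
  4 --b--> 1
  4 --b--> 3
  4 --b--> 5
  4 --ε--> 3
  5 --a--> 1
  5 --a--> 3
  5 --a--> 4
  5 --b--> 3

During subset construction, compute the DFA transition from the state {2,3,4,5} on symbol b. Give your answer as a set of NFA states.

{0,1,2,3,4,5}

δ(2,b) = {2,3}; δ(3,b) = {2}; δ(4,b) = {1,3,5}; δ(5,b) = {3}.
Union: {1,2,3,5}.
ε-closure gives {0,1,2,3,4,5}.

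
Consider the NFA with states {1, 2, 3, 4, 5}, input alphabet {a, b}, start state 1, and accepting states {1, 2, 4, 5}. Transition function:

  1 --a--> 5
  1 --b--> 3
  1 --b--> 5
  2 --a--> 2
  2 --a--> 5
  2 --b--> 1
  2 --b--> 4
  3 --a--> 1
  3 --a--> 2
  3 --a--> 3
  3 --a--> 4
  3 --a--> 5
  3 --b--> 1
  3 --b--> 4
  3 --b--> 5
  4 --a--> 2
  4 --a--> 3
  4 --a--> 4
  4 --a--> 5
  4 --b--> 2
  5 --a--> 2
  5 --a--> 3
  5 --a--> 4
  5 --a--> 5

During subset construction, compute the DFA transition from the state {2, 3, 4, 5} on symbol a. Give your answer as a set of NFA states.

δ(2,a) = {2, 5}; δ(3,a) = {1, 2, 3, 4, 5}; δ(4,a) = {2, 3, 4, 5}; δ(5,a) = {2, 3, 4, 5}.
Union: {1, 2, 3, 4, 5}.

{1, 2, 3, 4, 5}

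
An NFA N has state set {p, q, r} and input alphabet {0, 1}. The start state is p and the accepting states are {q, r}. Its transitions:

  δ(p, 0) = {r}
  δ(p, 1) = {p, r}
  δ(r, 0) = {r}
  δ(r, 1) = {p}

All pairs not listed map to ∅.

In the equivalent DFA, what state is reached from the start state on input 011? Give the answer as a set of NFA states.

{p, r}

Start: {p}.
δ(p,0) = {r}.
Union: {r}.
After 0: {r}.
δ(r,1) = {p}.
Union: {p}.
After 1: {p}.
δ(p,1) = {p, r}.
Union: {p, r}.
After 1: {p, r}.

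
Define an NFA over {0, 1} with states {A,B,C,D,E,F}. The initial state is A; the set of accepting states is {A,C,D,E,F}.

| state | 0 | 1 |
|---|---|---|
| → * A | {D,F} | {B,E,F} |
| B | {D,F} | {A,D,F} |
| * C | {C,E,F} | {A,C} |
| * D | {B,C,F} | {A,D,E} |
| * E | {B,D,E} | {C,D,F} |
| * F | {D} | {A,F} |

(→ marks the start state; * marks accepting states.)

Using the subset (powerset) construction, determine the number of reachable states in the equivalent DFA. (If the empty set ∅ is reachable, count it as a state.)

10

Start state of the DFA: {A}.
{A} --0--> {D,F}  [new]
{A} --1--> {B,E,F}  [new]
{D,F} --0--> {B,C,D,F}  [new]
{D,F} --1--> {A,D,E,F}  [new]
{B,E,F} --0--> {B,D,E,F}  [new]
{B,E,F} --1--> {A,C,D,F}  [new]
{B,C,D,F} --0--> {B,C,D,E,F}  [new]
{B,C,D,F} --1--> {A,C,D,E,F}  [new]
{A,D,E,F} --0--> {B,C,D,E,F}  [seen]
{A,D,E,F} --1--> {A,B,C,D,E,F}  [new]
{B,D,E,F} --0--> {B,C,D,E,F}  [seen]
{B,D,E,F} --1--> {A,C,D,E,F}  [seen]
{A,C,D,F} --0--> {B,C,D,E,F}  [seen]
{A,C,D,F} --1--> {A,B,C,D,E,F}  [seen]
{B,C,D,E,F} --0--> {B,C,D,E,F}  [seen]
{B,C,D,E,F} --1--> {A,C,D,E,F}  [seen]
{A,C,D,E,F} --0--> {B,C,D,E,F}  [seen]
{A,C,D,E,F} --1--> {A,B,C,D,E,F}  [seen]
{A,B,C,D,E,F} --0--> {B,C,D,E,F}  [seen]
{A,B,C,D,E,F} --1--> {A,B,C,D,E,F}  [seen]
Reachable DFA states: {A}, {D,F}, {B,E,F}, {B,C,D,F}, {A,D,E,F}, {B,D,E,F}, {A,C,D,F}, {B,C,D,E,F}, {A,C,D,E,F}, {A,B,C,D,E,F}.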